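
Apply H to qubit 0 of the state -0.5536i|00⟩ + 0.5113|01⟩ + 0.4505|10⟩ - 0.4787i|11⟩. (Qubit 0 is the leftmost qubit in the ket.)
(0.3186 - 0.3915i)|00⟩ + (0.3615 - 0.3385i)|01⟩ + (-0.3186 - 0.3915i)|10⟩ + (0.3615 + 0.3385i)|11⟩

H on qubit 0 mixes each pair of kets that differ only in qubit 0: amplitudes (a, b) of (|…0…⟩, |…1…⟩) become ((a + b)/√2, (a − b)/√2). Kets absent from the input have amplitude 0.
(|00⟩, |10⟩): (a, b) = (-0.5536i, 0.4505) → ((0.3186 - 0.3915i), (-0.3186 - 0.3915i))
(|01⟩, |11⟩): (a, b) = (0.5113, -0.4787i) → ((0.3615 - 0.3385i), (0.3615 + 0.3385i))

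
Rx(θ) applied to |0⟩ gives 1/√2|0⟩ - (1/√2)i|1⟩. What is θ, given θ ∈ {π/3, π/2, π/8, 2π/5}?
π/2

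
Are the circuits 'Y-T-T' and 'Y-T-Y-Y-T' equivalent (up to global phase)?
Yes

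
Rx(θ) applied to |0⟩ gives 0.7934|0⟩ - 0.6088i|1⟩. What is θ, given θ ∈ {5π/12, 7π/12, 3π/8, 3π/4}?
5π/12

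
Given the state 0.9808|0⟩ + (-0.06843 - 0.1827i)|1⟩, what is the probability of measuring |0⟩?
0.962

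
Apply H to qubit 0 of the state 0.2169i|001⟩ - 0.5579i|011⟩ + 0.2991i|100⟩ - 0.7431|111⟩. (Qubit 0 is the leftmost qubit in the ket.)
0.2115i|000⟩ + 0.1534i|001⟩ + (-0.5255 - 0.3945i)|011⟩ - 0.2115i|100⟩ + 0.1534i|101⟩ + (0.5255 - 0.3945i)|111⟩

H on qubit 0 mixes each pair of kets that differ only in qubit 0: amplitudes (a, b) of (|…0…⟩, |…1…⟩) become ((a + b)/√2, (a − b)/√2). Kets absent from the input have amplitude 0.
(|000⟩, |100⟩): (a, b) = (0, 0.2991i) → (0.2115i, -0.2115i)
(|001⟩, |101⟩): (a, b) = (0.2169i, 0) → (0.1534i, 0.1534i)
(|011⟩, |111⟩): (a, b) = (-0.5579i, -0.7431) → ((-0.5255 - 0.3945i), (0.5255 - 0.3945i))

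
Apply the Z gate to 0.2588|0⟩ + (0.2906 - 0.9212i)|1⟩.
0.2588|0⟩ + (-0.2906 + 0.9212i)|1⟩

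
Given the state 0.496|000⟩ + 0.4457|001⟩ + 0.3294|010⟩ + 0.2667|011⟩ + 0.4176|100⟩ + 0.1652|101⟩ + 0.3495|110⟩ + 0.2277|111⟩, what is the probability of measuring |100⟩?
0.1744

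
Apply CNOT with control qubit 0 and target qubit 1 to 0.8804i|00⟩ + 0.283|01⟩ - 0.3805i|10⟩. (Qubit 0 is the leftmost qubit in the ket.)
0.8804i|00⟩ + 0.283|01⟩ - 0.3805i|11⟩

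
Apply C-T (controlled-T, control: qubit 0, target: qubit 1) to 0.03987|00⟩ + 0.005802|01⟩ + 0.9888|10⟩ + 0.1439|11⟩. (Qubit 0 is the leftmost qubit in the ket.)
0.03987|00⟩ + 0.005802|01⟩ + 0.9888|10⟩ + (0.1018 + 0.1018i)|11⟩

C-T leaves the control-|0⟩ kets |00⟩, |01⟩ unchanged and applies T to qubit 1 on the control-|1⟩ pair (|10⟩, |11⟩).
T = [[1, 0], [0, (1/√2 + (1/√2)i)]].
With a = amp(|10⟩) = 0.9888 and b = amp(|11⟩) = 0.1439:
new amp(|10⟩) = (1)·a = 0.9888
new amp(|11⟩) = (1/√2 + (1/√2)i)·b = (0.1018 + 0.1018i)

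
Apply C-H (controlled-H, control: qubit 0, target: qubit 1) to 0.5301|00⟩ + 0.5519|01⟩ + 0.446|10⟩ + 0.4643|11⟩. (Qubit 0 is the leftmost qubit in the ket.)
0.5301|00⟩ + 0.5519|01⟩ + 0.6437|10⟩ - 0.01294|11⟩

C-H leaves the control-|0⟩ kets |00⟩, |01⟩ unchanged and applies H to qubit 1 on the control-|1⟩ pair (|10⟩, |11⟩).
H = [[1/√2, 1/√2], [1/√2, -1/√2]].
With a = amp(|10⟩) = 0.446 and b = amp(|11⟩) = 0.4643:
new amp(|10⟩) = (1/√2)·a + (1/√2)·b = 0.6437
new amp(|11⟩) = (1/√2)·a + (-1/√2)·b = -0.01294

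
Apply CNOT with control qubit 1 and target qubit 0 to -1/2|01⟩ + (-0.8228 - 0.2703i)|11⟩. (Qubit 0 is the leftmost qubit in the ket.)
(-0.8228 - 0.2703i)|01⟩ - 1/2|11⟩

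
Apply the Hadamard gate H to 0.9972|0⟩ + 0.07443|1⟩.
0.7578|0⟩ + 0.6525|1⟩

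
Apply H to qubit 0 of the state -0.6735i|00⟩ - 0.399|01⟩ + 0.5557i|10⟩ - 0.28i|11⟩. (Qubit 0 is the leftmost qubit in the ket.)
-0.0833i|00⟩ + (-0.2821 - 0.198i)|01⟩ - 0.8692i|10⟩ + (-0.2821 + 0.198i)|11⟩

H on qubit 0 mixes each pair of kets that differ only in qubit 0: amplitudes (a, b) of (|…0…⟩, |…1…⟩) become ((a + b)/√2, (a − b)/√2). Kets absent from the input have amplitude 0.
(|00⟩, |10⟩): (a, b) = (-0.6735i, 0.5557i) → (-0.0833i, -0.8692i)
(|01⟩, |11⟩): (a, b) = (-0.399, -0.28i) → ((-0.2821 - 0.198i), (-0.2821 + 0.198i))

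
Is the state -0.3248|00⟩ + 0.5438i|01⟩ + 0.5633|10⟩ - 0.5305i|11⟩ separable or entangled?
Entangled

Writing the state as a|00⟩ + b|01⟩ + c|10⟩ + d|11⟩, it is a product state iff ad − bc = 0.
Here (a, b, c, d) = (-0.3248, 0.5438i, 0.5633, -0.5305i): ad − bc = (-0.3248)(-0.5305i) − (0.5438i)(0.5633) = -0.134i ≠ 0, so the state is entangled.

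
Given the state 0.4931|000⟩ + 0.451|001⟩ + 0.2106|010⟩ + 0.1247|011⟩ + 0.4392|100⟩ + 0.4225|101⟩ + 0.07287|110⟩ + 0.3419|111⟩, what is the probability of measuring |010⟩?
0.04435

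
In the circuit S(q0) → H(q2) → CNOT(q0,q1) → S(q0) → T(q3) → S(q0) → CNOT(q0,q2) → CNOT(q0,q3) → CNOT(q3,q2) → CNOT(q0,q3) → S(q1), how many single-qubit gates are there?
6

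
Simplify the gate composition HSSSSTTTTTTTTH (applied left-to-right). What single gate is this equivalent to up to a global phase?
I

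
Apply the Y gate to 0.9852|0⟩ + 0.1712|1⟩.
-0.1712i|0⟩ + 0.9852i|1⟩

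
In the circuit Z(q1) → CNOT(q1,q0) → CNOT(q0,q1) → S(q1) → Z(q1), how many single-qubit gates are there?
3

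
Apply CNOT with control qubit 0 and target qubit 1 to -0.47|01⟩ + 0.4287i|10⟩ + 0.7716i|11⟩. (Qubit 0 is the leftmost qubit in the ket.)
-0.47|01⟩ + 0.7716i|10⟩ + 0.4287i|11⟩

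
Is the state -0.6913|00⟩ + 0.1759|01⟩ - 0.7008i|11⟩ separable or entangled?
Entangled

Writing the state as a|00⟩ + b|01⟩ + c|10⟩ + d|11⟩, it is a product state iff ad − bc = 0.
Here (a, b, c, d) = (-0.6913, 0.1759, 0, -0.7008i): ad − bc = (-0.6913)(-0.7008i) − (0.1759)(0) = 0.4845i ≠ 0, so the state is entangled.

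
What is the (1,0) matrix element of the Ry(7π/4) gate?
0.3827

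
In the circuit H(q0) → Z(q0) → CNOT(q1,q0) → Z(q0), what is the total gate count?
4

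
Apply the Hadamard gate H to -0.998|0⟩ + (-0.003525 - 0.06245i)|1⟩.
(-0.7082 - 0.04416i)|0⟩ + (-0.7032 + 0.04416i)|1⟩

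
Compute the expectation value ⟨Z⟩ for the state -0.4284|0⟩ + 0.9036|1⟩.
-0.633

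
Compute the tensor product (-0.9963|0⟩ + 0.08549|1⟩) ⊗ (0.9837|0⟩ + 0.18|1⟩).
-0.9801|00⟩ - 0.1793|01⟩ + 0.0841|10⟩ + 0.01539|11⟩

amp(|b₁b₂…⟩) = product of the factor amplitudes for bits b₁, b₂, …; only kets whose every factor amplitude is nonzero survive.
|00⟩: (-0.9963)(0.9837) = -0.9801
|01⟩: (-0.9963)(0.18) = -0.1793
|10⟩: (0.08549)(0.9837) = 0.0841
|11⟩: (0.08549)(0.18) = 0.01539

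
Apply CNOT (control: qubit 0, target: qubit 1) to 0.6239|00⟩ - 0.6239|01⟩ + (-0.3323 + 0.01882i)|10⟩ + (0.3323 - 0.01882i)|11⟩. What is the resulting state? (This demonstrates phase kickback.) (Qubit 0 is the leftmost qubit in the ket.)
0.6239|00⟩ - 0.6239|01⟩ + (0.3323 - 0.01882i)|10⟩ + (-0.3323 + 0.01882i)|11⟩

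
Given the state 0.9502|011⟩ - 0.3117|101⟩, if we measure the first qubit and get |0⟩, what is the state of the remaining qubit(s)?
|11⟩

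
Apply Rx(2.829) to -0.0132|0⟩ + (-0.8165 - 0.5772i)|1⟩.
(-0.5722 + 0.8065i)|0⟩ + (-0.1271 - 0.07681i)|1⟩

Rx(2.829) = [[cos(θ/2), −i·sin(θ/2)], [−i·sin(θ/2), cos(θ/2)]]; θ = 2.829, cos(θ/2) ≈ 0.155661, sin(θ/2) ≈ 0.987811.
With a = amp(|0⟩) = -0.0132 and b = amp(|1⟩) = (-0.8165 - 0.5772i):
new amp(|0⟩) = (0.155661)·a + (-0.987811i)·b = (-0.5722 + 0.8065i)
new amp(|1⟩) = (-0.987811i)·a + (0.155661)·b = (-0.1271 - 0.07681i)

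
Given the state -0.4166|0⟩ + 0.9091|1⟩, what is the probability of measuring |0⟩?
0.1736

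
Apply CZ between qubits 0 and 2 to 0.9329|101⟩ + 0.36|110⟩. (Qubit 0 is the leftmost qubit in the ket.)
-0.9329|101⟩ + 0.36|110⟩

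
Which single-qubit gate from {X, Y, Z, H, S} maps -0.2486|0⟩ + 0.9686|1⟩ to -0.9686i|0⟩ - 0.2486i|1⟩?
Y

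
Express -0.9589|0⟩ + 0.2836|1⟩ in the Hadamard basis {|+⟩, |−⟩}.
-0.4775|+⟩ - 0.8786|−⟩

With |ψ⟩ = α|0⟩ + β|1⟩, the Hadamard-basis coefficients are ⟨+|ψ⟩ = (α + β)/√2 and ⟨−|ψ⟩ = (α − β)/√2.
Here α = -0.9589, β = 0.2836: (α + β)/√2 = -0.4775, (α − β)/√2 = -0.8786.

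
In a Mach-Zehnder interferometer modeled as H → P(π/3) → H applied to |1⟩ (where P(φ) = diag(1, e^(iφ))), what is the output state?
(0.25 - 0.433i)|0⟩ + (0.75 + 0.433i)|1⟩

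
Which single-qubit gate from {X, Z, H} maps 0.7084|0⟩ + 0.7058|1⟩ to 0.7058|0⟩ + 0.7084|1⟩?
X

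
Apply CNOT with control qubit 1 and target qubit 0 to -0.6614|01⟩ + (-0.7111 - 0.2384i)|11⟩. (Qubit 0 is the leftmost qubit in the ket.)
(-0.7111 - 0.2384i)|01⟩ - 0.6614|11⟩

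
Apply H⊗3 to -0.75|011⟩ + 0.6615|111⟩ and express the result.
-0.03129|000⟩ + 0.03129|001⟩ + 0.03129|010⟩ - 0.03129|011⟩ - 0.499|100⟩ + 0.499|101⟩ + 0.499|110⟩ - 0.499|111⟩

H⊗3 gives amp(|y⟩) = (1/2√2) Σ_x (−1)^(x·y) amp(|x⟩), where x·y is the number of positions in which both x and y have a 1.
|000⟩: (-0.75 + 0.6615)/(2√2) = -0.03129
|001⟩: (0.75 - 0.6615)/(2√2) = 0.03129
|010⟩: (0.75 - 0.6615)/(2√2) = 0.03129
|011⟩: (-0.75 + 0.6615)/(2√2) = -0.03129
|100⟩: (-0.75 - 0.6615)/(2√2) = -0.499
|101⟩: (0.75 + 0.6615)/(2√2) = 0.499
|110⟩: (0.75 + 0.6615)/(2√2) = 0.499
|111⟩: (-0.75 - 0.6615)/(2√2) = -0.499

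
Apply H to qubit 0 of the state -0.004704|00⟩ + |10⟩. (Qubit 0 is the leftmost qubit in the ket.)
0.7038|00⟩ - 0.7104|10⟩

H on qubit 0 mixes each pair of kets that differ only in qubit 0: amplitudes (a, b) of (|…0…⟩, |…1…⟩) become ((a + b)/√2, (a − b)/√2). Kets absent from the input have amplitude 0.
(|00⟩, |10⟩): (a, b) = (-0.004704, 1) → (0.7038, -0.7104)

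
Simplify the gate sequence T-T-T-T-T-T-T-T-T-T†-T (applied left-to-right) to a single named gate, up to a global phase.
T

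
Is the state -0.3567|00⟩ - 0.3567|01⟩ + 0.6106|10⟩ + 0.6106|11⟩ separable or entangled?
Separable

Writing the state as a|00⟩ + b|01⟩ + c|10⟩ + d|11⟩, it is a product state iff ad − bc = 0.
Here (a, b, c, d) = (-0.3567, -0.3567, 0.6106, 0.6106): ad − bc = (-0.3567)(0.6106) − (-0.3567)(0.6106) = 0, so the state is separable.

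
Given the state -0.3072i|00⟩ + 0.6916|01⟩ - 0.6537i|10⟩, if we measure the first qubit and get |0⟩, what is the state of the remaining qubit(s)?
-0.4059i|0⟩ + 0.9139|1⟩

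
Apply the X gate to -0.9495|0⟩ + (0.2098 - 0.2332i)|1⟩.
(0.2098 - 0.2332i)|0⟩ - 0.9495|1⟩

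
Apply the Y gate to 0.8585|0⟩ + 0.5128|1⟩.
-0.5128i|0⟩ + 0.8585i|1⟩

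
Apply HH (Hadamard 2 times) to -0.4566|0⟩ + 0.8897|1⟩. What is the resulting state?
-0.4566|0⟩ + 0.8897|1⟩

H² = I, so an even number of Hadamards cancels: H^2 = I and the state is unchanged.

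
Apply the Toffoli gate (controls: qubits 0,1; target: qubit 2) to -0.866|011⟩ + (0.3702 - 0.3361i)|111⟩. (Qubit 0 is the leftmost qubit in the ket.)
-0.866|011⟩ + (0.3702 - 0.3361i)|110⟩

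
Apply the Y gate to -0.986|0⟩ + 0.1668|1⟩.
-0.1668i|0⟩ - 0.986i|1⟩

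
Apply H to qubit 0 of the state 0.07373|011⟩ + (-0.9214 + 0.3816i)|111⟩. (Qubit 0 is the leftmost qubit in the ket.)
(-0.5994 + 0.2698i)|011⟩ + (0.7037 - 0.2698i)|111⟩

H on qubit 0 mixes each pair of kets that differ only in qubit 0: amplitudes (a, b) of (|…0…⟩, |…1…⟩) become ((a + b)/√2, (a − b)/√2). Kets absent from the input have amplitude 0.
(|011⟩, |111⟩): (a, b) = (0.07373, (-0.9214 + 0.3816i)) → ((-0.5994 + 0.2698i), (0.7037 - 0.2698i))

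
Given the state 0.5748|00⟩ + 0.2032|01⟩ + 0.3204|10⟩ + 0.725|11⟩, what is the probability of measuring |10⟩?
0.1027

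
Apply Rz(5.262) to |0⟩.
(-0.8725 - 0.4887i)|0⟩

Rz(5.262) = [[e^(−iθ/2), 0], [0, e^(iθ/2)]] with e^(±iθ/2) = cos(θ/2) ± i·sin(θ/2); θ = 5.262, cos(θ/2) ≈ -0.872455, sin(θ/2) ≈ 0.488694.
With a = amp(|0⟩) = 1 and b = amp(|1⟩) = 0:
new amp(|0⟩) = (-0.872455 - 0.488694i)·a = (-0.8725 - 0.4887i)
new amp(|1⟩) = (-0.872455 + 0.488694i)·b = 0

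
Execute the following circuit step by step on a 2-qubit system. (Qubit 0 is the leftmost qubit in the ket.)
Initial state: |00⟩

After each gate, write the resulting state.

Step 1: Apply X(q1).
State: |01⟩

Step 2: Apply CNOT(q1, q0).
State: |11⟩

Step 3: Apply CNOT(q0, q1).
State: |10⟩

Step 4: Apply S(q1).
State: |10⟩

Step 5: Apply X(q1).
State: |11⟩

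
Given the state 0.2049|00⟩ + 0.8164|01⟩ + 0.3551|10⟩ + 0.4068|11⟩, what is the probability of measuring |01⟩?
0.6665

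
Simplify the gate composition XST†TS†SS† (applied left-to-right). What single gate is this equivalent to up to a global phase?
X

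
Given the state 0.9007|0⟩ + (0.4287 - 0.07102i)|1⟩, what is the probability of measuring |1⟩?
0.1888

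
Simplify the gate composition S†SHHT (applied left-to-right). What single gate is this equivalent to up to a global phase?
T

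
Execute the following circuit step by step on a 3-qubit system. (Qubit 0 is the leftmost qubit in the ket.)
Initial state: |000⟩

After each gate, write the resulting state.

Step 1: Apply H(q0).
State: 1/√2|000⟩ + 1/√2|100⟩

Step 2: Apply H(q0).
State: |000⟩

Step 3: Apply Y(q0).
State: i|100⟩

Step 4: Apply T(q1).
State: i|100⟩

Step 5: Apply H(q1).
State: (1/√2)i|100⟩ + (1/√2)i|110⟩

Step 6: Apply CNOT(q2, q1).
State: (1/√2)i|100⟩ + (1/√2)i|110⟩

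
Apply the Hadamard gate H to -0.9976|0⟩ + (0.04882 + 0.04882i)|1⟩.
(-0.6709 + 0.03452i)|0⟩ + (-0.7399 - 0.03452i)|1⟩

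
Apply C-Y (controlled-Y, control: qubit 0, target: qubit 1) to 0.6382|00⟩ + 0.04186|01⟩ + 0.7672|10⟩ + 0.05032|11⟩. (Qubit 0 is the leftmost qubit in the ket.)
0.6382|00⟩ + 0.04186|01⟩ - 0.05032i|10⟩ + 0.7672i|11⟩

C-Y leaves the control-|0⟩ kets |00⟩, |01⟩ unchanged and applies Y to qubit 1 on the control-|1⟩ pair (|10⟩, |11⟩).
Y = [[0, -i], [i, 0]].
With a = amp(|10⟩) = 0.7672 and b = amp(|11⟩) = 0.05032:
new amp(|10⟩) = (-i)·b = -0.05032i
new amp(|11⟩) = (i)·a = 0.7672i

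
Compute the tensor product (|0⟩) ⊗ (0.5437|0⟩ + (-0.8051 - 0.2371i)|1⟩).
0.5437|00⟩ + (-0.8051 - 0.2371i)|01⟩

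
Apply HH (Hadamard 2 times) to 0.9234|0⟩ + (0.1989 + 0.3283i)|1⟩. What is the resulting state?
0.9234|0⟩ + (0.1989 + 0.3283i)|1⟩

H² = I, so an even number of Hadamards cancels: H^2 = I and the state is unchanged.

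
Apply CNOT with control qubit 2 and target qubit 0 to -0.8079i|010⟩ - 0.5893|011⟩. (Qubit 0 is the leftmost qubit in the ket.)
-0.8079i|010⟩ - 0.5893|111⟩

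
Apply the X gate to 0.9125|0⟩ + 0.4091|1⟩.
0.4091|0⟩ + 0.9125|1⟩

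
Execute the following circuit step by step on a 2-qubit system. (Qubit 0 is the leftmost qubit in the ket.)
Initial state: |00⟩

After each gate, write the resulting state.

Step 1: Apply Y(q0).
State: i|10⟩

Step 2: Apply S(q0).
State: -|10⟩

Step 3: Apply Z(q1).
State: -|10⟩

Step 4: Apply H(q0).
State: -1/√2|00⟩ + 1/√2|10⟩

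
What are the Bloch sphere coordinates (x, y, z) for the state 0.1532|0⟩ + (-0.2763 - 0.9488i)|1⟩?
(-0.08466, -0.2907, -0.9531)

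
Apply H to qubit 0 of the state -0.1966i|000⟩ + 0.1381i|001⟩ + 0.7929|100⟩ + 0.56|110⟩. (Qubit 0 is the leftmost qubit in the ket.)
(0.5607 - 0.139i)|000⟩ + 0.09765i|001⟩ + 0.396|010⟩ + (-0.5607 - 0.139i)|100⟩ + 0.09765i|101⟩ - 0.396|110⟩

H on qubit 0 mixes each pair of kets that differ only in qubit 0: amplitudes (a, b) of (|…0…⟩, |…1…⟩) become ((a + b)/√2, (a − b)/√2). Kets absent from the input have amplitude 0.
(|000⟩, |100⟩): (a, b) = (-0.1966i, 0.7929) → ((0.5607 - 0.139i), (-0.5607 - 0.139i))
(|001⟩, |101⟩): (a, b) = (0.1381i, 0) → (0.09765i, 0.09765i)
(|010⟩, |110⟩): (a, b) = (0, 0.56) → (0.396, -0.396)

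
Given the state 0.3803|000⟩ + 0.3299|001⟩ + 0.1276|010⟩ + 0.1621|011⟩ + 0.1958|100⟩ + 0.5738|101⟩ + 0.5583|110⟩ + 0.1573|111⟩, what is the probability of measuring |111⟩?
0.02474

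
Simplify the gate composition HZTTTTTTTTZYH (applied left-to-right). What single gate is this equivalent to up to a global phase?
Y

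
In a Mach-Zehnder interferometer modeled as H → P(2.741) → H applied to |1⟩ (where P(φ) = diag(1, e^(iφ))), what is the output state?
(0.9604 - 0.195i)|0⟩ + (0.03958 + 0.195i)|1⟩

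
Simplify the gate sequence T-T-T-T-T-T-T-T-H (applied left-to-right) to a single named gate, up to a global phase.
H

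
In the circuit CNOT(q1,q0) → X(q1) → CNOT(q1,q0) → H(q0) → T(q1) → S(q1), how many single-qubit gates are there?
4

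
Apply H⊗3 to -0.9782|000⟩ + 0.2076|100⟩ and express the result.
-0.2724|000⟩ - 0.2724|001⟩ - 0.2724|010⟩ - 0.2724|011⟩ - 0.4192|100⟩ - 0.4192|101⟩ - 0.4192|110⟩ - 0.4192|111⟩

H⊗3 gives amp(|y⟩) = (1/2√2) Σ_x (−1)^(x·y) amp(|x⟩), where x·y is the number of positions in which both x and y have a 1.
|000⟩: (-0.9782 + 0.2076)/(2√2) = -0.2724
|001⟩: (-0.9782 + 0.2076)/(2√2) = -0.2724
|010⟩: (-0.9782 + 0.2076)/(2√2) = -0.2724
|011⟩: (-0.9782 + 0.2076)/(2√2) = -0.2724
|100⟩: (-0.9782 - 0.2076)/(2√2) = -0.4192
|101⟩: (-0.9782 - 0.2076)/(2√2) = -0.4192
|110⟩: (-0.9782 - 0.2076)/(2√2) = -0.4192
|111⟩: (-0.9782 - 0.2076)/(2√2) = -0.4192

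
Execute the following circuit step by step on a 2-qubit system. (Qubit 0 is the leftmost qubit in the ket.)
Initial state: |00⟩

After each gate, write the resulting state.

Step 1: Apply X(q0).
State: |10⟩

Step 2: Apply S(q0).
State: i|10⟩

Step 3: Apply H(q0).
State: (1/√2)i|00⟩ - (1/√2)i|10⟩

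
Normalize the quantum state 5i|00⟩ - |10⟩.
0.9806i|00⟩ - 0.1961|10⟩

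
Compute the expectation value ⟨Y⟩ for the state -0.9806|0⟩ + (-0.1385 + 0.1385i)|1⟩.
-0.2716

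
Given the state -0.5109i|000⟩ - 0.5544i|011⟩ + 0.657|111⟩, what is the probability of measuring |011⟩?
0.3074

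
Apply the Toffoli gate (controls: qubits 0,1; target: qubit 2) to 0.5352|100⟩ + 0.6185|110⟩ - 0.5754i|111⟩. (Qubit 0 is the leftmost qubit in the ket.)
0.5352|100⟩ - 0.5754i|110⟩ + 0.6185|111⟩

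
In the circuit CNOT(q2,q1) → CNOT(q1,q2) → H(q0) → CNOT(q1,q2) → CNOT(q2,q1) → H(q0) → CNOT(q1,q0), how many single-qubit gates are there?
2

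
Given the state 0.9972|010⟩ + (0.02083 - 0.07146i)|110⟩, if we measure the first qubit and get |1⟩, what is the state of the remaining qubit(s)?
(0.2798 - 0.96i)|10⟩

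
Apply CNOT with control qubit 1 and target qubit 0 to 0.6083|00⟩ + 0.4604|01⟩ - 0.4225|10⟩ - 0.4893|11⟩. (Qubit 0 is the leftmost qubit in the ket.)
0.6083|00⟩ - 0.4893|01⟩ - 0.4225|10⟩ + 0.4604|11⟩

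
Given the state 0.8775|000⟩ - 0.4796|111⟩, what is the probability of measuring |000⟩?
0.77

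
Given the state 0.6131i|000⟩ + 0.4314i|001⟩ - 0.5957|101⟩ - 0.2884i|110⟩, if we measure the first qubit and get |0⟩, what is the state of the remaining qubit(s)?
0.8178i|00⟩ + 0.5755i|01⟩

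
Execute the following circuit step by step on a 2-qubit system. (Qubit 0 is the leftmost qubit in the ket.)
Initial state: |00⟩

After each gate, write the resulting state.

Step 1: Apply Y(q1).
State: i|01⟩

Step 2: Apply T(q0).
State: i|01⟩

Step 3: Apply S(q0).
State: i|01⟩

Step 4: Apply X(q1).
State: i|00⟩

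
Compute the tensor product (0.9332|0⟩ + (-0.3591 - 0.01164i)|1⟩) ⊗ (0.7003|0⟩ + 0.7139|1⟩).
0.6535|00⟩ + 0.6662|01⟩ + (-0.2515 - 0.008151i)|10⟩ + (-0.2564 - 0.00831i)|11⟩

amp(|b₁b₂…⟩) = product of the factor amplitudes for bits b₁, b₂, …; only kets whose every factor amplitude is nonzero survive.
|00⟩: (0.9332)(0.7003) = 0.6535
|01⟩: (0.9332)(0.7139) = 0.6662
|10⟩: (-0.3591 - 0.01164i)(0.7003) = (-0.2515 - 0.008151i)
|11⟩: (-0.3591 - 0.01164i)(0.7139) = (-0.2564 - 0.00831i)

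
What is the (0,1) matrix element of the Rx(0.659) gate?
-0.3236i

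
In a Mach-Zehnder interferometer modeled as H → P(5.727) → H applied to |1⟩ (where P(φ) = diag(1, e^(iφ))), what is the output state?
(0.07536 + 0.264i)|0⟩ + (0.9246 - 0.264i)|1⟩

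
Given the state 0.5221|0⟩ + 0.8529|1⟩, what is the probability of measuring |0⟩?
0.2726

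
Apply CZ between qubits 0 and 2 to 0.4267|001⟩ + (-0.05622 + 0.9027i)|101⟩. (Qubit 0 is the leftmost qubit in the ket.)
0.4267|001⟩ + (0.05622 - 0.9027i)|101⟩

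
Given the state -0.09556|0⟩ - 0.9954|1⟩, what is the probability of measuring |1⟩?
0.9908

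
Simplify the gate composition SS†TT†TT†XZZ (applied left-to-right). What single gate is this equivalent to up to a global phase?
X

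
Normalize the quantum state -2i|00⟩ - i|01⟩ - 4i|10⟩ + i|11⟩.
-0.4264i|00⟩ - 0.2132i|01⟩ - 0.8528i|10⟩ + 0.2132i|11⟩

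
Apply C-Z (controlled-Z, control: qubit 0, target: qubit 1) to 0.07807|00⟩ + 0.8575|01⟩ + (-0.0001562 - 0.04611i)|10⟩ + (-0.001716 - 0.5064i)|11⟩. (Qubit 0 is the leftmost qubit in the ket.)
0.07807|00⟩ + 0.8575|01⟩ + (-0.0001562 - 0.04611i)|10⟩ + (0.001716 + 0.5064i)|11⟩

C-Z leaves the control-|0⟩ kets |00⟩, |01⟩ unchanged and applies Z to qubit 1 on the control-|1⟩ pair (|10⟩, |11⟩).
Z = [[1, 0], [0, -1]].
With a = amp(|10⟩) = (-0.0001562 - 0.04611i) and b = amp(|11⟩) = (-0.001716 - 0.5064i):
new amp(|10⟩) = (1)·a = (-0.0001562 - 0.04611i)
new amp(|11⟩) = (-1)·b = (0.001716 + 0.5064i)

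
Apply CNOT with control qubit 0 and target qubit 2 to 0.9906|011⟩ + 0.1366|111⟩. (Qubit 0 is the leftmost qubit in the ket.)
0.9906|011⟩ + 0.1366|110⟩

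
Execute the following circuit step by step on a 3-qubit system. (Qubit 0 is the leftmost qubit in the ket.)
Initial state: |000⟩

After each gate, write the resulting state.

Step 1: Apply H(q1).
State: 1/√2|000⟩ + 1/√2|010⟩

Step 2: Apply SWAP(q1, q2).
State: 1/√2|000⟩ + 1/√2|001⟩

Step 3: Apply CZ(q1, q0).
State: 1/√2|000⟩ + 1/√2|001⟩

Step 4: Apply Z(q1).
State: 1/√2|000⟩ + 1/√2|001⟩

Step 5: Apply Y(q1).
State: (1/√2)i|010⟩ + (1/√2)i|011⟩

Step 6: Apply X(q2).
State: (1/√2)i|010⟩ + (1/√2)i|011⟩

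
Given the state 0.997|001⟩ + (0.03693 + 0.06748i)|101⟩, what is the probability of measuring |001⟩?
0.994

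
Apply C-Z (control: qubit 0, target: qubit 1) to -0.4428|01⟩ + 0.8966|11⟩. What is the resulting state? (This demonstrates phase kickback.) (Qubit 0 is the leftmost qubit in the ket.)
-0.4428|01⟩ - 0.8966|11⟩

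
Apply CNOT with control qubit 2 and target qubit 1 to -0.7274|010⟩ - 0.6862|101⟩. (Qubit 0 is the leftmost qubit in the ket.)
-0.7274|010⟩ - 0.6862|111⟩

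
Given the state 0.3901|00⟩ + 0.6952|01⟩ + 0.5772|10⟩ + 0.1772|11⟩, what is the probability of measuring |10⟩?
0.3332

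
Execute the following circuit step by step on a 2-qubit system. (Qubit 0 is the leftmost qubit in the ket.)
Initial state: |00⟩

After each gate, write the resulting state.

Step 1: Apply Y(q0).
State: i|10⟩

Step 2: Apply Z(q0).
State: -i|10⟩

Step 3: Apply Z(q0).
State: i|10⟩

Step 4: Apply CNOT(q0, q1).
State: i|11⟩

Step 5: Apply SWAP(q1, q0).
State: i|11⟩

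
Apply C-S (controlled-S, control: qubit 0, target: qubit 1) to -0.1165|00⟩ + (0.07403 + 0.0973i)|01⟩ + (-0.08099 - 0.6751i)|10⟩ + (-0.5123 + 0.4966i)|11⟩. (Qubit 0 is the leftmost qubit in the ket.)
-0.1165|00⟩ + (0.07403 + 0.0973i)|01⟩ + (-0.08099 - 0.6751i)|10⟩ + (-0.4966 - 0.5123i)|11⟩

C-S leaves the control-|0⟩ kets |00⟩, |01⟩ unchanged and applies S to qubit 1 on the control-|1⟩ pair (|10⟩, |11⟩).
S = [[1, 0], [0, i]].
With a = amp(|10⟩) = (-0.08099 - 0.6751i) and b = amp(|11⟩) = (-0.5123 + 0.4966i):
new amp(|10⟩) = (1)·a = (-0.08099 - 0.6751i)
new amp(|11⟩) = (i)·b = (-0.4966 - 0.5123i)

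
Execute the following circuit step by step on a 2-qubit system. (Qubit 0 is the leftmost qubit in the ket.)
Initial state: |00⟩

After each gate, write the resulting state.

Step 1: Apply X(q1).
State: |01⟩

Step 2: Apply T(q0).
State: |01⟩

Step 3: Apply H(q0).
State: 1/√2|01⟩ + 1/√2|11⟩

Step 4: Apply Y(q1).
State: -(1/√2)i|00⟩ - (1/√2)i|10⟩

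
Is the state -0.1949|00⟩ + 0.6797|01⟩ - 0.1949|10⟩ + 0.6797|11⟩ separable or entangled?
Separable

Writing the state as a|00⟩ + b|01⟩ + c|10⟩ + d|11⟩, it is a product state iff ad − bc = 0.
Here (a, b, c, d) = (-0.1949, 0.6797, -0.1949, 0.6797): ad − bc = (-0.1949)(0.6797) − (0.6797)(-0.1949) = 0, so the state is separable.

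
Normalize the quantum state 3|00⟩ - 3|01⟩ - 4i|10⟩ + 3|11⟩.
0.4575|00⟩ - 0.4575|01⟩ - 0.61i|10⟩ + 0.4575|11⟩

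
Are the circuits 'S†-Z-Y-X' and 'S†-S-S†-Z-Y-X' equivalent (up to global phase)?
Yes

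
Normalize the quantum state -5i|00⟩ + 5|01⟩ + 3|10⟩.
-0.6509i|00⟩ + 0.6509|01⟩ + 0.3906|10⟩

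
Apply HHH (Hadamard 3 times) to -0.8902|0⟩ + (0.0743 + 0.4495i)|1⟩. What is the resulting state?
(-0.5769 + 0.3178i)|0⟩ + (-0.682 - 0.3178i)|1⟩

H² = I, so H^3 = H: a single Hadamard. With (a, b) = (-0.8902, (0.0743 + 0.4495i)), H gives ((a + b)/√2, (a − b)/√2) = ((-0.5769 + 0.3178i), (-0.682 - 0.3178i)).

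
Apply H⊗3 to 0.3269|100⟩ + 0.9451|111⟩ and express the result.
0.4497|000⟩ - 0.2186|001⟩ - 0.2186|010⟩ + 0.4497|011⟩ - 0.4497|100⟩ + 0.2186|101⟩ + 0.2186|110⟩ - 0.4497|111⟩

H⊗3 gives amp(|y⟩) = (1/2√2) Σ_x (−1)^(x·y) amp(|x⟩), where x·y is the number of positions in which both x and y have a 1.
|000⟩: (0.3269 + 0.9451)/(2√2) = 0.4497
|001⟩: (0.3269 - 0.9451)/(2√2) = -0.2186
|010⟩: (0.3269 - 0.9451)/(2√2) = -0.2186
|011⟩: (0.3269 + 0.9451)/(2√2) = 0.4497
|100⟩: (-0.3269 - 0.9451)/(2√2) = -0.4497
|101⟩: (-0.3269 + 0.9451)/(2√2) = 0.2186
|110⟩: (-0.3269 + 0.9451)/(2√2) = 0.2186
|111⟩: (-0.3269 - 0.9451)/(2√2) = -0.4497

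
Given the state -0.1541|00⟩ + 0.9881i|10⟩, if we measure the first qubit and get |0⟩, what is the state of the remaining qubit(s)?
-|0⟩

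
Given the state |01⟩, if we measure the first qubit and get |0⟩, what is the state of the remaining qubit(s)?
|1⟩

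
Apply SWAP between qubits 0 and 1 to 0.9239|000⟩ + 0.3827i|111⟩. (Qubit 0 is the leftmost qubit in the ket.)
0.9239|000⟩ + 0.3827i|111⟩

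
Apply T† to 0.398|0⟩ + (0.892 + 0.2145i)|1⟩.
0.398|0⟩ + (0.7824 - 0.4791i)|1⟩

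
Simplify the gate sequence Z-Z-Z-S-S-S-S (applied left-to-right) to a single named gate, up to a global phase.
Z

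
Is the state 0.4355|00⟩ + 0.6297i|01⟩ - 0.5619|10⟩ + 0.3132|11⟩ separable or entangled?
Entangled

Writing the state as a|00⟩ + b|01⟩ + c|10⟩ + d|11⟩, it is a product state iff ad − bc = 0.
Here (a, b, c, d) = (0.4355, 0.6297i, -0.5619, 0.3132): ad − bc = (0.4355)(0.3132) − (0.6297i)(-0.5619) = (0.1364 + 0.3538i) ≠ 0, so the state is entangled.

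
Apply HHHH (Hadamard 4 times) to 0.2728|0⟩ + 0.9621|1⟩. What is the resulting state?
0.2728|0⟩ + 0.9621|1⟩

H² = I, so an even number of Hadamards cancels: H^4 = I and the state is unchanged.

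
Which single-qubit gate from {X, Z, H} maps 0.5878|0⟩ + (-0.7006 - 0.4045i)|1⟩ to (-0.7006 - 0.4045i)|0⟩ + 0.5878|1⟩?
X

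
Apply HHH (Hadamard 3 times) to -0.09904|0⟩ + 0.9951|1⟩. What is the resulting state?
0.6336|0⟩ - 0.7737|1⟩

H² = I, so H^3 = H: a single Hadamard. With (a, b) = (-0.09904, 0.9951), H gives ((a + b)/√2, (a − b)/√2) = (0.6336, -0.7737).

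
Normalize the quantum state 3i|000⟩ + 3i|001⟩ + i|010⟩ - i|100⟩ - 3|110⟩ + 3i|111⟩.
0.4867i|000⟩ + 0.4867i|001⟩ + 0.1622i|010⟩ - 0.1622i|100⟩ - 0.4867|110⟩ + 0.4867i|111⟩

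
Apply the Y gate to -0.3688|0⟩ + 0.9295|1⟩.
-0.9295i|0⟩ - 0.3688i|1⟩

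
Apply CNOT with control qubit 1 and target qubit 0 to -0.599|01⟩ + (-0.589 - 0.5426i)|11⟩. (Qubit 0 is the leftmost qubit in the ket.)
(-0.589 - 0.5426i)|01⟩ - 0.599|11⟩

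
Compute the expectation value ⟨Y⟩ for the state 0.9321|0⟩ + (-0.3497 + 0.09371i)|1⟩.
0.1747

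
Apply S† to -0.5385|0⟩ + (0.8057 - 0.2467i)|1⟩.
-0.5385|0⟩ + (-0.2467 - 0.8057i)|1⟩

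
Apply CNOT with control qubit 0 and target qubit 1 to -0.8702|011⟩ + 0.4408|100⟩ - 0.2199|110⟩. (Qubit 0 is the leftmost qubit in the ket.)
-0.8702|011⟩ - 0.2199|100⟩ + 0.4408|110⟩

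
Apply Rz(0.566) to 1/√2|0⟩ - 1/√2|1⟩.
(0.679 - 0.1975i)|0⟩ + (-0.679 - 0.1975i)|1⟩

Rz(0.566) = [[e^(−iθ/2), 0], [0, e^(iθ/2)]] with e^(±iθ/2) = cos(θ/2) ± i·sin(θ/2); θ = 0.566, cos(θ/2) ≈ 0.960222, sin(θ/2) ≈ 0.279238.
With a = amp(|0⟩) = 1/√2 and b = amp(|1⟩) = -1/√2:
new amp(|0⟩) = (0.960222 - 0.279238i)·a = (0.679 - 0.1975i)
new amp(|1⟩) = (0.960222 + 0.279238i)·b = (-0.679 - 0.1975i)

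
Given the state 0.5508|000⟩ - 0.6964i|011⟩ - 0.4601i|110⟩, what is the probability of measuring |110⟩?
0.2117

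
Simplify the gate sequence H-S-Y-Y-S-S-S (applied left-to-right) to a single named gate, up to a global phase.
H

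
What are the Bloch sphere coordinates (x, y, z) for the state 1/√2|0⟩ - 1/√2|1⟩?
(-1, 0, 0)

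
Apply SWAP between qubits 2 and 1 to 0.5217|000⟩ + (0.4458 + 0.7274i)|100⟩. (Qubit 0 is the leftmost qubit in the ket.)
0.5217|000⟩ + (0.4458 + 0.7274i)|100⟩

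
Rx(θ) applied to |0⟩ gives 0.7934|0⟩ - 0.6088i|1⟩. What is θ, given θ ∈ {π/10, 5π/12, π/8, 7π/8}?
5π/12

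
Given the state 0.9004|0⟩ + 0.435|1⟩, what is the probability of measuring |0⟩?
0.8107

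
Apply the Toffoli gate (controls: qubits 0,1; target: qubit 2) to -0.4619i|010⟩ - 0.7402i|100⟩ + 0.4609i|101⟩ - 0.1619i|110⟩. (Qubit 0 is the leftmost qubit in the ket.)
-0.4619i|010⟩ - 0.7402i|100⟩ + 0.4609i|101⟩ - 0.1619i|111⟩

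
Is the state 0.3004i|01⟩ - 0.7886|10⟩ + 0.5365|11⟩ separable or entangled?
Entangled

Writing the state as a|00⟩ + b|01⟩ + c|10⟩ + d|11⟩, it is a product state iff ad − bc = 0.
Here (a, b, c, d) = (0, 0.3004i, -0.7886, 0.5365): ad − bc = (0)(0.5365) − (0.3004i)(-0.7886) = 0.2369i ≠ 0, so the state is entangled.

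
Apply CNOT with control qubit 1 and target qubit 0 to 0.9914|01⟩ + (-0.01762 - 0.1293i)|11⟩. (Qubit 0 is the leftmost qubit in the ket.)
(-0.01762 - 0.1293i)|01⟩ + 0.9914|11⟩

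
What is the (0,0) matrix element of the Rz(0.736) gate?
(0.933 - 0.3598i)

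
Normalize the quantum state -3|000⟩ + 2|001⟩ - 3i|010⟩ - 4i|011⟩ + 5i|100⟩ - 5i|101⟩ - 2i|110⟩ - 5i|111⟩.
-0.2774|000⟩ + 0.1849|001⟩ - 0.2774i|010⟩ - 0.3698i|011⟩ + 0.4623i|100⟩ - 0.4623i|101⟩ - 0.1849i|110⟩ - 0.4623i|111⟩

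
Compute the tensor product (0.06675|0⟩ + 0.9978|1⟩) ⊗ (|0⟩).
0.06675|00⟩ + 0.9978|10⟩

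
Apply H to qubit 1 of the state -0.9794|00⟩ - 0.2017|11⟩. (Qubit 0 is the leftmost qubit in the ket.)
-0.6925|00⟩ - 0.6925|01⟩ - 0.1426|10⟩ + 0.1426|11⟩

H on qubit 1 mixes each pair of kets that differ only in qubit 1: amplitudes (a, b) of (|…0…⟩, |…1…⟩) become ((a + b)/√2, (a − b)/√2). Kets absent from the input have amplitude 0.
(|00⟩, |01⟩): (a, b) = (-0.9794, 0) → (-0.6925, -0.6925)
(|10⟩, |11⟩): (a, b) = (0, -0.2017) → (-0.1426, 0.1426)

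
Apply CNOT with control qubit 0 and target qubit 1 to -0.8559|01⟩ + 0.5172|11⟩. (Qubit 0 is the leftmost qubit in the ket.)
-0.8559|01⟩ + 0.5172|10⟩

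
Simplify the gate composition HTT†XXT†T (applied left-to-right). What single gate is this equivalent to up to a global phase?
H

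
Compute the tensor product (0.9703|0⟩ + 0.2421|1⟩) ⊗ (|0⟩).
0.9703|00⟩ + 0.2421|10⟩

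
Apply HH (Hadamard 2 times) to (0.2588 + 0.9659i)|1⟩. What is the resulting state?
(0.2588 + 0.9659i)|1⟩

H² = I, so an even number of Hadamards cancels: H^2 = I and the state is unchanged.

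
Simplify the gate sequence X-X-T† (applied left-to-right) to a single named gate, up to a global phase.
T†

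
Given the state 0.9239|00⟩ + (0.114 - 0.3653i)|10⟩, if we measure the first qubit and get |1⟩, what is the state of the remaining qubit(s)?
(0.2979 - 0.9546i)|0⟩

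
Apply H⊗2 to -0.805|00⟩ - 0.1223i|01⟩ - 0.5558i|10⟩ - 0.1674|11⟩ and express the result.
(-0.4862 - 0.3391i)|00⟩ + (-0.3188 - 0.2168i)|01⟩ + (-0.3188 + 0.2168i)|10⟩ + (-0.4862 + 0.3391i)|11⟩

H⊗2 gives amp(|y⟩) = (1/2) Σ_x (−1)^(x·y) amp(|x⟩), where x·y is the number of positions in which both x and y have a 1.
|00⟩: (-0.805 - 0.1223i - 0.5558i - 0.1674)/2 = (-0.4862 - 0.3391i)
|01⟩: (-0.805 + 0.1223i - 0.5558i + 0.1674)/2 = (-0.3188 - 0.2168i)
|10⟩: (-0.805 - 0.1223i + 0.5558i + 0.1674)/2 = (-0.3188 + 0.2168i)
|11⟩: (-0.805 + 0.1223i + 0.5558i - 0.1674)/2 = (-0.4862 + 0.3391i)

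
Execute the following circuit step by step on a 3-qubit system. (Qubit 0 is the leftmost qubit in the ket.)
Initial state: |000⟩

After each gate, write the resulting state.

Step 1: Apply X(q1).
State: |010⟩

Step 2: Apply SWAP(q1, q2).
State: |001⟩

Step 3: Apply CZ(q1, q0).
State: |001⟩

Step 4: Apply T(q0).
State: |001⟩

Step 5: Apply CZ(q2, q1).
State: |001⟩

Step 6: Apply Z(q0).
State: |001⟩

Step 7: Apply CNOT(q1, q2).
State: |001⟩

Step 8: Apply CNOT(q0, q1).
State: |001⟩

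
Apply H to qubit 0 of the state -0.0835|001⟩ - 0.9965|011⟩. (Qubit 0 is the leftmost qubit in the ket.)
-0.05904|001⟩ - 0.7046|011⟩ - 0.05904|101⟩ - 0.7046|111⟩

H on qubit 0 mixes each pair of kets that differ only in qubit 0: amplitudes (a, b) of (|…0…⟩, |…1…⟩) become ((a + b)/√2, (a − b)/√2). Kets absent from the input have amplitude 0.
(|001⟩, |101⟩): (a, b) = (-0.0835, 0) → (-0.05904, -0.05904)
(|011⟩, |111⟩): (a, b) = (-0.9965, 0) → (-0.7046, -0.7046)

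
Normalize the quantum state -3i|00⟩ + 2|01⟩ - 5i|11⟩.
-0.4867i|00⟩ + 0.3244|01⟩ - 0.8111i|11⟩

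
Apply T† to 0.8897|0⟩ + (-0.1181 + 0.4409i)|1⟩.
0.8897|0⟩ + (0.2283 + 0.3953i)|1⟩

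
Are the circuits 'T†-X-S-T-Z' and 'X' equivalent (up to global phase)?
Yes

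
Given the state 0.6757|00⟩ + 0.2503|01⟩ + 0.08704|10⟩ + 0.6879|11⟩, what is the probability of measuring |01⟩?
0.06265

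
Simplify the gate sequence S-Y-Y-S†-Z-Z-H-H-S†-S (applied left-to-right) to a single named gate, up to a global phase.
I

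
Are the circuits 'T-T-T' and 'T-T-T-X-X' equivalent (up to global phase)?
Yes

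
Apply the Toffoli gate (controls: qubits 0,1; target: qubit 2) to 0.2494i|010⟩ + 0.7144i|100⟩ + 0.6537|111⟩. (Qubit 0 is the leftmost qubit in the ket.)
0.2494i|010⟩ + 0.7144i|100⟩ + 0.6537|110⟩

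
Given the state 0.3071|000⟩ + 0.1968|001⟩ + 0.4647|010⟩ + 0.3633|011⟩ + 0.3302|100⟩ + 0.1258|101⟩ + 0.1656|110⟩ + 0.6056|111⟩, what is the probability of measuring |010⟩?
0.2159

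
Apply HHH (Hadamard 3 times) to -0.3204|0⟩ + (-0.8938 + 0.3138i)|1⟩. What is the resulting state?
(-0.8586 + 0.2219i)|0⟩ + (0.4055 - 0.2219i)|1⟩

H² = I, so H^3 = H: a single Hadamard. With (a, b) = (-0.3204, (-0.8938 + 0.3138i)), H gives ((a + b)/√2, (a − b)/√2) = ((-0.8586 + 0.2219i), (0.4055 - 0.2219i)).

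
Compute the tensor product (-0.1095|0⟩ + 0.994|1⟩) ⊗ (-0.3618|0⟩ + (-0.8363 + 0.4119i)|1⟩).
0.03962|00⟩ + (0.09157 - 0.0451i)|01⟩ - 0.3596|10⟩ + (-0.8313 + 0.4094i)|11⟩

amp(|b₁b₂…⟩) = product of the factor amplitudes for bits b₁, b₂, …; only kets whose every factor amplitude is nonzero survive.
|00⟩: (-0.1095)(-0.3618) = 0.03962
|01⟩: (-0.1095)(-0.8363 + 0.4119i) = (0.09157 - 0.0451i)
|10⟩: (0.994)(-0.3618) = -0.3596
|11⟩: (0.994)(-0.8363 + 0.4119i) = (-0.8313 + 0.4094i)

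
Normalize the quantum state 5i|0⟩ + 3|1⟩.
0.8575i|0⟩ + 0.5145|1⟩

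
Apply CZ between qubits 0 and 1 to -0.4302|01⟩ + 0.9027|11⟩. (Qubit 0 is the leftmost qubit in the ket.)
-0.4302|01⟩ - 0.9027|11⟩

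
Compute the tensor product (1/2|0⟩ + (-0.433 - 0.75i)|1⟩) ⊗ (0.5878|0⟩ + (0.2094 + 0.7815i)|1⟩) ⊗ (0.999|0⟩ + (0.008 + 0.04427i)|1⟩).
0.2936|000⟩ + (0.002351 + 0.01301i)|001⟩ + (0.1046 + 0.3904i)|010⟩ + (-0.01646 + 0.007761i)|011⟩ + (-0.2543 - 0.4404i)|100⟩ + (0.01748 - 0.01479i)|101⟩ + (0.495 - 0.4949i)|110⟩ + (0.0259 + 0.01797i)|111⟩

amp(|b₁b₂…⟩) = product of the factor amplitudes for bits b₁, b₂, …; only kets whose every factor amplitude is nonzero survive.
|000⟩: (1/2)(0.5878)(0.999) = 0.2936
|001⟩: (1/2)(0.5878)(0.008 + 0.04427i) = (0.002351 + 0.01301i)
|010⟩: (1/2)(0.2094 + 0.7815i)(0.999) = (0.1046 + 0.3904i)
|011⟩: (1/2)(0.2094 + 0.7815i)(0.008 + 0.04427i) = (-0.01646 + 0.007761i)
|100⟩: (-0.433 - 0.75i)(0.5878)(0.999) = (-0.2543 - 0.4404i)
|101⟩: (-0.433 - 0.75i)(0.5878)(0.008 + 0.04427i) = (0.01748 - 0.01479i)
|110⟩: (-0.433 - 0.75i)(0.2094 + 0.7815i)(0.999) = (0.495 - 0.4949i)
|111⟩: (-0.433 - 0.75i)(0.2094 + 0.7815i)(0.008 + 0.04427i) = (0.0259 + 0.01797i)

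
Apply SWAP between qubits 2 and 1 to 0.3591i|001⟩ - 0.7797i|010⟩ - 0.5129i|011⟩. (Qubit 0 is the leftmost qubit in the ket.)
-0.7797i|001⟩ + 0.3591i|010⟩ - 0.5129i|011⟩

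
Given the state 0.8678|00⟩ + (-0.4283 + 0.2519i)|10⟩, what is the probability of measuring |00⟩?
0.7531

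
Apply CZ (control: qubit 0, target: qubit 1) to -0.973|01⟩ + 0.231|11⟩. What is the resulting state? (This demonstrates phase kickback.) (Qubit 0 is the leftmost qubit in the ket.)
-0.973|01⟩ - 0.231|11⟩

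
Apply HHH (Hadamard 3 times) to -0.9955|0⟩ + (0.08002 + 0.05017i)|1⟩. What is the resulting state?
(-0.6473 + 0.03548i)|0⟩ + (-0.7605 - 0.03548i)|1⟩

H² = I, so H^3 = H: a single Hadamard. With (a, b) = (-0.9955, (0.08002 + 0.05017i)), H gives ((a + b)/√2, (a − b)/√2) = ((-0.6473 + 0.03548i), (-0.7605 - 0.03548i)).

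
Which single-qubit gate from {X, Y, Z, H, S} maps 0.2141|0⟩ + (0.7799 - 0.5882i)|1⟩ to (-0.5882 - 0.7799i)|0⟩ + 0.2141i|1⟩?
Y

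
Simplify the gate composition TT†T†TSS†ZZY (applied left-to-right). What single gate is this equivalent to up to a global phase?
Y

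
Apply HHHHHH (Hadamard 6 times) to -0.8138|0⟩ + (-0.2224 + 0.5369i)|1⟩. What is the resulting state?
-0.8138|0⟩ + (-0.2224 + 0.5369i)|1⟩

H² = I, so an even number of Hadamards cancels: H^6 = I and the state is unchanged.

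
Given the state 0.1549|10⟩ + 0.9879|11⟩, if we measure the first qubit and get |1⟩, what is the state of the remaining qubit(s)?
0.1549|0⟩ + 0.9879|1⟩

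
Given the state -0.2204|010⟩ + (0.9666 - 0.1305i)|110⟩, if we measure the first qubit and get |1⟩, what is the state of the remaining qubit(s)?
(0.991 - 0.1338i)|10⟩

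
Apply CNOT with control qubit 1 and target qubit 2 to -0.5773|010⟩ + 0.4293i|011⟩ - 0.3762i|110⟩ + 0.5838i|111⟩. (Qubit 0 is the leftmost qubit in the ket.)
0.4293i|010⟩ - 0.5773|011⟩ + 0.5838i|110⟩ - 0.3762i|111⟩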